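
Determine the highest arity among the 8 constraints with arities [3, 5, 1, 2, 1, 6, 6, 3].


The arities are: 3, 5, 1, 2, 1, 6, 6, 3.
Scan for the maximum value.
Maximum arity = 6.

6


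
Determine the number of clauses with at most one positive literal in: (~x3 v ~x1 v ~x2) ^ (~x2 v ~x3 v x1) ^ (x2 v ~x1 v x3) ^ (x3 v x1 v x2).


A Horn clause has at most one positive literal.
Clause 1: 0 positive lit(s) -> Horn
Clause 2: 1 positive lit(s) -> Horn
Clause 3: 2 positive lit(s) -> not Horn
Clause 4: 3 positive lit(s) -> not Horn
Total Horn clauses = 2.

2


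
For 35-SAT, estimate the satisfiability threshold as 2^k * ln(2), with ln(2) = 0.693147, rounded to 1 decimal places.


Using the asymptotic formula: threshold ~ 2^k * ln(2).
2^35 = 34359738368.
34359738368 * 0.693147 = 23816349570.6.

23816349570.6


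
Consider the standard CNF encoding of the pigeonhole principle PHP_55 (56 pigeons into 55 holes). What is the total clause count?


The PHP encoding has two parts:
1) At-least-one-hole clauses: 56 (one per pigeon, each with 55 literals).
2) At-most-one-pigeon-per-hole clauses: 55 holes * C(56,2) = 55 * 1540 = 84700.
Total clauses = 56 + 84700 = 84756.

84756


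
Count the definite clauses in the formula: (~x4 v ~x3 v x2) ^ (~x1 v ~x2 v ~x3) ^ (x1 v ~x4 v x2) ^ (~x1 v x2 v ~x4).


A definite clause has exactly one positive literal.
Clause 1: 1 positive -> definite
Clause 2: 0 positive -> not definite
Clause 3: 2 positive -> not definite
Clause 4: 1 positive -> definite
Definite clause count = 2.

2


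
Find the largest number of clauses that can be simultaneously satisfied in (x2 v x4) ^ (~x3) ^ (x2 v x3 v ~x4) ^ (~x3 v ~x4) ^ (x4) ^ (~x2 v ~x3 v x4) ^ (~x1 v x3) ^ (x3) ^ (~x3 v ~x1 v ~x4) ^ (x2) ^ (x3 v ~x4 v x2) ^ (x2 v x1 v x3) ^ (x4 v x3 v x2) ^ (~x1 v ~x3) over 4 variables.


Enumerate all 16 truth assignments.
For each, count how many of the 14 clauses are satisfied.
The formula is not fully satisfiable, so the maximum is below 14.
Maximum simultaneously satisfiable clauses = 13.

13


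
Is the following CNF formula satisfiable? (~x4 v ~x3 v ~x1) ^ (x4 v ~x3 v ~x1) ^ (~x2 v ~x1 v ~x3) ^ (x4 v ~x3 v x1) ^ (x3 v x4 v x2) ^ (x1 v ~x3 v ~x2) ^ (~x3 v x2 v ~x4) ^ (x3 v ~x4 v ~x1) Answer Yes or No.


Check all 16 possible truth assignments.
Number of satisfying assignments found: 4.
The formula is satisfiable.

Yes


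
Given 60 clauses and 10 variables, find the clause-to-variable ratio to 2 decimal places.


Clause-to-variable ratio = clauses / variables.
60 / 10 = 6.0.

6.0


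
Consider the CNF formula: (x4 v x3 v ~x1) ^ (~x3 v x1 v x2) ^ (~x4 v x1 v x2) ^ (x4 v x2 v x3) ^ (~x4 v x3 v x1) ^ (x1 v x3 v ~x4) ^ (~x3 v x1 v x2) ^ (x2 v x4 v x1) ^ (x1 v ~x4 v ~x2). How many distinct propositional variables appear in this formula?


Identify each distinct variable in the formula.
Variables found: x1, x2, x3, x4.
Total distinct variables = 4.

4


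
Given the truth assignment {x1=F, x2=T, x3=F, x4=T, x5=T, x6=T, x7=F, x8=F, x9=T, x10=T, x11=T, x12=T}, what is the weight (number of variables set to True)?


The weight is the number of variables assigned True.
True variables: x2, x4, x5, x6, x9, x10, x11, x12.
Weight = 8.

8


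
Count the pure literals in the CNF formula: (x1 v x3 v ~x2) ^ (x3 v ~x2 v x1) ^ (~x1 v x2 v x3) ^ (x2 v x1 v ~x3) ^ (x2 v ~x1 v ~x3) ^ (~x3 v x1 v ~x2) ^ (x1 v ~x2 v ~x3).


A pure literal appears in only one polarity across all clauses.
No pure literals found.
Count = 0.

0


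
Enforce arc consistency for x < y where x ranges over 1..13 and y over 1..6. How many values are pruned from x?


For the constraint x < y, x needs a supporting value in y's domain.
x can be at most 5 (one less than y's maximum).
Valid x values from domain: 5 out of 13.
Pruned = 13 - 5 = 8.

8


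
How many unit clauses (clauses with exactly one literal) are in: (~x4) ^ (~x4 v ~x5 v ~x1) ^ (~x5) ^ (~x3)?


A unit clause contains exactly one literal.
Unit clauses found: (~x4), (~x5), (~x3).
Count = 3.

3


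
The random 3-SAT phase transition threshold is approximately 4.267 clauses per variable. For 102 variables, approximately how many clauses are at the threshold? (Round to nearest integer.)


The 3-SAT phase transition occurs at approximately 4.267 clauses per variable.
m = 4.267 * 102 = 435.234.
Rounded to nearest integer: 435.

435


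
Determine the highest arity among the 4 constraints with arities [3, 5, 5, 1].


The arities are: 3, 5, 5, 1.
Scan for the maximum value.
Maximum arity = 5.

5


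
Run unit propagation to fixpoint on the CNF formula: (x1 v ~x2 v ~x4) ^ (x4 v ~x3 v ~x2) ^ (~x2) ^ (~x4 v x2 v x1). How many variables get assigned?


Unit propagation repeatedly assigns the literal in any unit clause, then simplifies.
Assignments in order: x2 = F.
No further unit clauses remain.
Total variables assigned = 1.

1


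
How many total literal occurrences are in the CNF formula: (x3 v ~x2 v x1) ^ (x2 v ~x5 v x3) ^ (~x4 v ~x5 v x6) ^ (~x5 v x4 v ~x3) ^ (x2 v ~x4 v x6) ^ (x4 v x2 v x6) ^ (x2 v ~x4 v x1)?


Clause lengths: 3, 3, 3, 3, 3, 3, 3.
Sum = 3 + 3 + 3 + 3 + 3 + 3 + 3 = 21.

21


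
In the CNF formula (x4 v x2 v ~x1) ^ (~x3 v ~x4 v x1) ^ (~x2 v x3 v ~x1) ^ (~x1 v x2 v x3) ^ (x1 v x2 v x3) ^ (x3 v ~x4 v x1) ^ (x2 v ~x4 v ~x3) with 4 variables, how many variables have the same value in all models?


Find all satisfying assignments: 5 model(s).
Check which variables have the same value in every model.
No variable is fixed across all models.
Backbone size = 0.

0


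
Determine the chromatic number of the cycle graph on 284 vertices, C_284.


A cycle on an even number of vertices is bipartite: alternate two colors around the cycle.
Since 284 is even, two colors suffice, and at least two are needed because the graph has edges.
Chromatic number = 2.

2


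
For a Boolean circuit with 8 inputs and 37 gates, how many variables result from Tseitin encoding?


The Tseitin transformation introduces one auxiliary variable per gate.
Total variables = inputs + gates = 8 + 37 = 45.

45


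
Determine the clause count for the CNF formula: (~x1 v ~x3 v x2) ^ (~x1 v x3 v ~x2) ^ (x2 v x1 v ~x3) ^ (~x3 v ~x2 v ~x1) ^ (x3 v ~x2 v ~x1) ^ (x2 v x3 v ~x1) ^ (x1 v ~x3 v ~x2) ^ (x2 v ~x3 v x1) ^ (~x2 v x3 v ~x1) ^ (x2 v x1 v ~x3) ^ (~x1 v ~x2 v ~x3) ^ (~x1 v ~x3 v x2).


Each group enclosed in parentheses joined by ^ is one clause.
Counting the conjuncts: 12 clauses.

12


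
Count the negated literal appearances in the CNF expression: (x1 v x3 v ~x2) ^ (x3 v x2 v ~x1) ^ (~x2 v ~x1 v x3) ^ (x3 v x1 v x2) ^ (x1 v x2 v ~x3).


Scan each clause for negated literals.
Clause 1: 1 negative; Clause 2: 1 negative; Clause 3: 2 negative; Clause 4: 0 negative; Clause 5: 1 negative.
Total negative literal occurrences = 5.

5


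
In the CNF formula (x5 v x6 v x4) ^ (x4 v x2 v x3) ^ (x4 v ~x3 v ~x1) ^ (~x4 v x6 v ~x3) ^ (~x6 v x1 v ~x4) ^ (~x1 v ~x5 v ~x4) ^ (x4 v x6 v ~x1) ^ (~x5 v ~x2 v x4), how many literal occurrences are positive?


Scan each clause for unnegated literals.
Clause 1: 3 positive; Clause 2: 3 positive; Clause 3: 1 positive; Clause 4: 1 positive; Clause 5: 1 positive; Clause 6: 0 positive; Clause 7: 2 positive; Clause 8: 1 positive.
Total positive literal occurrences = 12.

12


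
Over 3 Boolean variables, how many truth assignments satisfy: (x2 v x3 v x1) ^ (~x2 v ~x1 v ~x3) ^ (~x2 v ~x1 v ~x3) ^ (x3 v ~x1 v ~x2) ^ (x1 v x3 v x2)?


Enumerate all 8 truth assignments over 3 variables.
Test each against every clause.
Satisfying assignments found: 5.

5


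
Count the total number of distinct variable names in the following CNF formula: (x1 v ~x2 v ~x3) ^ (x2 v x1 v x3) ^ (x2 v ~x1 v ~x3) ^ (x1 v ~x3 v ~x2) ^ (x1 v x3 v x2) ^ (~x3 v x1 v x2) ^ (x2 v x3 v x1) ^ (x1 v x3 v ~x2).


Identify each distinct variable in the formula.
Variables found: x1, x2, x3.
Total distinct variables = 3.

3


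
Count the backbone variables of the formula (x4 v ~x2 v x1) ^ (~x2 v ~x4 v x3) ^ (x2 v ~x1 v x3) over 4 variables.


Find all satisfying assignments: 10 model(s).
Check which variables have the same value in every model.
No variable is fixed across all models.
Backbone size = 0.

0


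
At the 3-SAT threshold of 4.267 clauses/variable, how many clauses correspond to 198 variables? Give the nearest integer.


The 3-SAT phase transition occurs at approximately 4.267 clauses per variable.
m = 4.267 * 198 = 844.866.
Rounded to nearest integer: 845.

845


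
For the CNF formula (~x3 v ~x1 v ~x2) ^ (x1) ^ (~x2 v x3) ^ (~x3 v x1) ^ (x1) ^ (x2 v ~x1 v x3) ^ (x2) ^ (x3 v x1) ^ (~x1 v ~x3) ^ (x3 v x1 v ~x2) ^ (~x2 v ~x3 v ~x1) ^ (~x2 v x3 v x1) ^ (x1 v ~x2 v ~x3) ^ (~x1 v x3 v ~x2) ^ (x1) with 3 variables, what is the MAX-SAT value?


Enumerate all 8 truth assignments.
For each, count how many of the 15 clauses are satisfied.
The formula is not fully satisfiable, so the maximum is below 15.
Maximum simultaneously satisfiable clauses = 13.

13


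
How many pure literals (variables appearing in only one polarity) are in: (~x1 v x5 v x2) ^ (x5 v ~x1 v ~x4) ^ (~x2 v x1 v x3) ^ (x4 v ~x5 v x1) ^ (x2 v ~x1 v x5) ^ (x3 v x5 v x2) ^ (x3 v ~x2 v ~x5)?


A pure literal appears in only one polarity across all clauses.
Pure literals: x3 (positive only).
Count = 1.

1


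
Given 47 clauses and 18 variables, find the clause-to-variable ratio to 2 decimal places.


Clause-to-variable ratio = clauses / variables.
47 / 18 = 2.61.

2.61


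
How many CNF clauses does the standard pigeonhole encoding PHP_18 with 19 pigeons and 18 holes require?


The PHP encoding has two parts:
1) At-least-one-hole clauses: 19 (one per pigeon, each with 18 literals).
2) At-most-one-pigeon-per-hole clauses: 18 holes * C(19,2) = 18 * 171 = 3078.
Total clauses = 19 + 3078 = 3097.

3097


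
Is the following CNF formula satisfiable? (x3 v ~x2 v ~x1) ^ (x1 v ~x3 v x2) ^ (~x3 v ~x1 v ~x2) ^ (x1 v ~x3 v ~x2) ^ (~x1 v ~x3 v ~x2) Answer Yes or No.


Check all 8 possible truth assignments.
Number of satisfying assignments found: 4.
The formula is satisfiable.

Yes


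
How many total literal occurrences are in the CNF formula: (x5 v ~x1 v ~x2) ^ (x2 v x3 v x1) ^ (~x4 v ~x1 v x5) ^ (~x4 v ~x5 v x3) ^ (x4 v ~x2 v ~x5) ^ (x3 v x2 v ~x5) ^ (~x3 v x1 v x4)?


Clause lengths: 3, 3, 3, 3, 3, 3, 3.
Sum = 3 + 3 + 3 + 3 + 3 + 3 + 3 = 21.

21


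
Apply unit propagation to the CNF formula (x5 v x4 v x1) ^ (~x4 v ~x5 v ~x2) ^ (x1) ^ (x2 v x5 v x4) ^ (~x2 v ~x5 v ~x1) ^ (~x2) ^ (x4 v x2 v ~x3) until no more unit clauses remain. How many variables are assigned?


Unit propagation repeatedly assigns the literal in any unit clause, then simplifies.
Assignments in order: x1 = T, x2 = F.
No further unit clauses remain.
Total variables assigned = 2.

2


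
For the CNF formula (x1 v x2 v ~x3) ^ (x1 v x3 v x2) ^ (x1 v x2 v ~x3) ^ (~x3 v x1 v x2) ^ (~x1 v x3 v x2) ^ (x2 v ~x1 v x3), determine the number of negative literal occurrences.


Scan each clause for negated literals.
Clause 1: 1 negative; Clause 2: 0 negative; Clause 3: 1 negative; Clause 4: 1 negative; Clause 5: 1 negative; Clause 6: 1 negative.
Total negative literal occurrences = 5.

5


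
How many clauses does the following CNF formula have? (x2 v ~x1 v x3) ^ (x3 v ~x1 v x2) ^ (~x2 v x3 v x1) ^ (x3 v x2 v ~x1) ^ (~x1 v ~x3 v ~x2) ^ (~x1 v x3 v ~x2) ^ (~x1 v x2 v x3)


Each group enclosed in parentheses joined by ^ is one clause.
Counting the conjuncts: 7 clauses.

7


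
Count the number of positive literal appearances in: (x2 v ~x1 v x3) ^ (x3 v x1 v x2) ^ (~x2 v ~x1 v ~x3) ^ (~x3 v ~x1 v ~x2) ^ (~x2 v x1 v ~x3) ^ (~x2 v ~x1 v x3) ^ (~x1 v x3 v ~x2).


Scan each clause for unnegated literals.
Clause 1: 2 positive; Clause 2: 3 positive; Clause 3: 0 positive; Clause 4: 0 positive; Clause 5: 1 positive; Clause 6: 1 positive; Clause 7: 1 positive.
Total positive literal occurrences = 8.

8


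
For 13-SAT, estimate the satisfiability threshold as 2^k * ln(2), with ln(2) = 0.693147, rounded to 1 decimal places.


Using the asymptotic formula: threshold ~ 2^k * ln(2).
2^13 = 8192.
8192 * 0.693147 = 5678.3.

5678.3


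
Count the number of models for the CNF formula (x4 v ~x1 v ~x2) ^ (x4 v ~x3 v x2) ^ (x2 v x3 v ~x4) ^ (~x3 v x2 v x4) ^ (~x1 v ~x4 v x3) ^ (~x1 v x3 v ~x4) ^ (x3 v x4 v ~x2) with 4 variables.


Enumerate all 16 truth assignments over 4 variables.
Test each against every clause.
Satisfying assignments found: 8.

8


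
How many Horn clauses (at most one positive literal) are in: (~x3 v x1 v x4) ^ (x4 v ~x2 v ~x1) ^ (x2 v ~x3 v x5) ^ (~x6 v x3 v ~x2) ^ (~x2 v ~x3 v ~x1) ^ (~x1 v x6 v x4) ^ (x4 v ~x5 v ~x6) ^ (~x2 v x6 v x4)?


A Horn clause has at most one positive literal.
Clause 1: 2 positive lit(s) -> not Horn
Clause 2: 1 positive lit(s) -> Horn
Clause 3: 2 positive lit(s) -> not Horn
Clause 4: 1 positive lit(s) -> Horn
Clause 5: 0 positive lit(s) -> Horn
Clause 6: 2 positive lit(s) -> not Horn
Clause 7: 1 positive lit(s) -> Horn
Clause 8: 2 positive lit(s) -> not Horn
Total Horn clauses = 4.

4


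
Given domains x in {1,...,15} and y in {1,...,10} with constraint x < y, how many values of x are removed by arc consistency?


For the constraint x < y, x needs a supporting value in y's domain.
x can be at most 9 (one less than y's maximum).
Valid x values from domain: 9 out of 15.
Pruned = 15 - 9 = 6.

6


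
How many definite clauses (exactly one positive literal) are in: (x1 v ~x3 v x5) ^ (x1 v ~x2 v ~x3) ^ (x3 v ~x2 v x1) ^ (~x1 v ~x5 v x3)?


A definite clause has exactly one positive literal.
Clause 1: 2 positive -> not definite
Clause 2: 1 positive -> definite
Clause 3: 2 positive -> not definite
Clause 4: 1 positive -> definite
Definite clause count = 2.

2


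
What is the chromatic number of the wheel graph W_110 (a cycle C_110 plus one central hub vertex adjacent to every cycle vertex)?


W_110 consists of the cycle C_110 together with a hub vertex adjacent to every cycle vertex.
The cycle C_110 needs 2 colors (even cycle -> 2).
The hub is adjacent to every cycle vertex, so it must receive a new color distinct from all of them.
Chromatic number = 2 + 1 = 3.

3


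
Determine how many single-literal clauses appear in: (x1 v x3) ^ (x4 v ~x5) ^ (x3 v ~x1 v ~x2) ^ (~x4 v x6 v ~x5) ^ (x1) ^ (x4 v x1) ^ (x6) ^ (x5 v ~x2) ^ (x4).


A unit clause contains exactly one literal.
Unit clauses found: (x1), (x6), (x4).
Count = 3.

3


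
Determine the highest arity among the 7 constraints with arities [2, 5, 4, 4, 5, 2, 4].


The arities are: 2, 5, 4, 4, 5, 2, 4.
Scan for the maximum value.
Maximum arity = 5.

5


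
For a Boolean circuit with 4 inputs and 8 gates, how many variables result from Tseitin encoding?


The Tseitin transformation introduces one auxiliary variable per gate.
Total variables = inputs + gates = 4 + 8 = 12.

12


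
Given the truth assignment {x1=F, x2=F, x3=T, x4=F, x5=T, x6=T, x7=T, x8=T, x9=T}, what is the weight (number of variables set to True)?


The weight is the number of variables assigned True.
True variables: x3, x5, x6, x7, x8, x9.
Weight = 6.

6


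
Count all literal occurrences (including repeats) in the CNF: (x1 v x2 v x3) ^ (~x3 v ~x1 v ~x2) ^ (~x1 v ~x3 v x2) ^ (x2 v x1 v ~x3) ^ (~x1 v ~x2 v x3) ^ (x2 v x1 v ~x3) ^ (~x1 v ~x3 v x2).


Clause lengths: 3, 3, 3, 3, 3, 3, 3.
Sum = 3 + 3 + 3 + 3 + 3 + 3 + 3 = 21.

21


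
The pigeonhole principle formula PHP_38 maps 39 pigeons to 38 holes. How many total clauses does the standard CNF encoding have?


The PHP encoding has two parts:
1) At-least-one-hole clauses: 39 (one per pigeon, each with 38 literals).
2) At-most-one-pigeon-per-hole clauses: 38 holes * C(39,2) = 38 * 741 = 28158.
Total clauses = 39 + 28158 = 28197.

28197


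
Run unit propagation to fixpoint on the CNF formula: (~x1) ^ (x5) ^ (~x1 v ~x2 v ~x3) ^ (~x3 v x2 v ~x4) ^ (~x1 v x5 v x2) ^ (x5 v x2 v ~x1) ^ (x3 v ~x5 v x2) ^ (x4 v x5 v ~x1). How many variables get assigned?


Unit propagation repeatedly assigns the literal in any unit clause, then simplifies.
Assignments in order: x1 = F, x5 = T.
No further unit clauses remain.
Total variables assigned = 2.

2


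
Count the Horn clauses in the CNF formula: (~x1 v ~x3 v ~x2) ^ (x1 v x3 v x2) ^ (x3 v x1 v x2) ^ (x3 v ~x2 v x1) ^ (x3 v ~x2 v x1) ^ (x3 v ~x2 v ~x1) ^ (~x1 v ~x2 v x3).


A Horn clause has at most one positive literal.
Clause 1: 0 positive lit(s) -> Horn
Clause 2: 3 positive lit(s) -> not Horn
Clause 3: 3 positive lit(s) -> not Horn
Clause 4: 2 positive lit(s) -> not Horn
Clause 5: 2 positive lit(s) -> not Horn
Clause 6: 1 positive lit(s) -> Horn
Clause 7: 1 positive lit(s) -> Horn
Total Horn clauses = 3.

3


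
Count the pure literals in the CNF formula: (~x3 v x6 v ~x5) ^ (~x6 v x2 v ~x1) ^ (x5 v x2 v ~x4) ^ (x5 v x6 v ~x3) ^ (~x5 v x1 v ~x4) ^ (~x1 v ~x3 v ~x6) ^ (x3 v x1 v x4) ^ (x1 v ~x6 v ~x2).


A pure literal appears in only one polarity across all clauses.
No pure literals found.
Count = 0.

0


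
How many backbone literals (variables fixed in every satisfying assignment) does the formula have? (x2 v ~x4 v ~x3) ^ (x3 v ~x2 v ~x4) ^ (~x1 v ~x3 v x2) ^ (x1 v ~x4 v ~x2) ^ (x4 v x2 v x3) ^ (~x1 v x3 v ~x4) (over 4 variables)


Find all satisfying assignments: 7 model(s).
Check which variables have the same value in every model.
No variable is fixed across all models.
Backbone size = 0.

0


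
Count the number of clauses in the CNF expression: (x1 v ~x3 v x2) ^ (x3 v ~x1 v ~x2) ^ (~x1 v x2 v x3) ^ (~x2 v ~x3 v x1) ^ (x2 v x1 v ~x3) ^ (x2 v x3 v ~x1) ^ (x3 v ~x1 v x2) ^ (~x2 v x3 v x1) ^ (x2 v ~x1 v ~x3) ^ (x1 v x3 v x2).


Each group enclosed in parentheses joined by ^ is one clause.
Counting the conjuncts: 10 clauses.

10


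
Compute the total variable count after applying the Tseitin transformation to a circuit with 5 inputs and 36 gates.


The Tseitin transformation introduces one auxiliary variable per gate.
Total variables = inputs + gates = 5 + 36 = 41.

41


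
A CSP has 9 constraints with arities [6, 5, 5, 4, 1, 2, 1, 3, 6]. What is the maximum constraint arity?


The arities are: 6, 5, 5, 4, 1, 2, 1, 3, 6.
Scan for the maximum value.
Maximum arity = 6.

6


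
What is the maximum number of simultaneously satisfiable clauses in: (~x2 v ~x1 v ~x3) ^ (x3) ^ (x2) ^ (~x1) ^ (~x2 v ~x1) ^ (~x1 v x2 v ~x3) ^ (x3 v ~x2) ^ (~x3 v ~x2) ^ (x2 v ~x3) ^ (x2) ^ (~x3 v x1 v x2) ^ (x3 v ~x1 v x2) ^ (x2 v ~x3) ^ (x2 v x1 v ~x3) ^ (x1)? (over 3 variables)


Enumerate all 8 truth assignments.
For each, count how many of the 15 clauses are satisfied.
The formula is not fully satisfiable, so the maximum is below 15.
Maximum simultaneously satisfiable clauses = 13.

13


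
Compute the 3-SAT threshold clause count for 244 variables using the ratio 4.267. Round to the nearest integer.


The 3-SAT phase transition occurs at approximately 4.267 clauses per variable.
m = 4.267 * 244 = 1041.148.
Rounded to nearest integer: 1041.

1041


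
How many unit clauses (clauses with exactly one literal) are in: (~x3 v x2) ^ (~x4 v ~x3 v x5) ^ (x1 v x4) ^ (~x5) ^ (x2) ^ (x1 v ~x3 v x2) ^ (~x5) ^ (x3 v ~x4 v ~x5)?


A unit clause contains exactly one literal.
Unit clauses found: (~x5), (x2), (~x5).
Count = 3.

3


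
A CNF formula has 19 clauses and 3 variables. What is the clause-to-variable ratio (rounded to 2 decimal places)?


Clause-to-variable ratio = clauses / variables.
19 / 3 = 6.33.

6.33


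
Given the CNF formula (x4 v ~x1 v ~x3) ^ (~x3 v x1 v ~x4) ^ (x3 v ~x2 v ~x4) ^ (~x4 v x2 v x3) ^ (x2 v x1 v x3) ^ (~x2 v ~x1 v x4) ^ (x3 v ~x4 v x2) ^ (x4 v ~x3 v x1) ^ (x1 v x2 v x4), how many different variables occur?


Identify each distinct variable in the formula.
Variables found: x1, x2, x3, x4.
Total distinct variables = 4.

4


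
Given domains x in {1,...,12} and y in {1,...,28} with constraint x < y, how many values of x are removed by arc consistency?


For the constraint x < y, x needs a supporting value in y's domain.
x can be at most 27 (one less than y's maximum).
Valid x values from domain: 12 out of 12.
Pruned = 12 - 12 = 0.

0


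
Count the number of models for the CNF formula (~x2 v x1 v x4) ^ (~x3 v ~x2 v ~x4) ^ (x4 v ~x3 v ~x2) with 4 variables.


Enumerate all 16 truth assignments over 4 variables.
Test each against every clause.
Satisfying assignments found: 11.

11


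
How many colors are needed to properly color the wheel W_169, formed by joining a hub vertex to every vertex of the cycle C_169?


W_169 consists of the cycle C_169 together with a hub vertex adjacent to every cycle vertex.
The cycle C_169 needs 3 colors (odd cycle -> 3).
The hub is adjacent to every cycle vertex, so it must receive a new color distinct from all of them.
Chromatic number = 3 + 1 = 4.

4


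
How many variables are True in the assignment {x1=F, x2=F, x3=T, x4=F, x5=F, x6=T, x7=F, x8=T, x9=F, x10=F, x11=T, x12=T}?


The weight is the number of variables assigned True.
True variables: x3, x6, x8, x11, x12.
Weight = 5.

5


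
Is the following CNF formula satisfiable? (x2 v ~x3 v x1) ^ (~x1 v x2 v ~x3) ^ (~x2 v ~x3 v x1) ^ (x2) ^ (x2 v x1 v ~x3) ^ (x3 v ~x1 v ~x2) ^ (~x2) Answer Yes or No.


Check all 8 possible truth assignments.
Number of satisfying assignments found: 0.
The formula is unsatisfiable.

No


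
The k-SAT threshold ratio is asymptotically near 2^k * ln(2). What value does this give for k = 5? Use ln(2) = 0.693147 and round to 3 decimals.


Using the asymptotic formula: threshold ~ 2^k * ln(2).
2^5 = 32.
32 * 0.693147 = 22.181.

22.181


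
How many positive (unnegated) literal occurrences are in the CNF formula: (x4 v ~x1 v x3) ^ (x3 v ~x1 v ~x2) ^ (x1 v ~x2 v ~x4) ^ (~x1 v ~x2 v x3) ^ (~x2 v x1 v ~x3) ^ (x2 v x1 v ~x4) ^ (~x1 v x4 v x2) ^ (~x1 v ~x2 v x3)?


Scan each clause for unnegated literals.
Clause 1: 2 positive; Clause 2: 1 positive; Clause 3: 1 positive; Clause 4: 1 positive; Clause 5: 1 positive; Clause 6: 2 positive; Clause 7: 2 positive; Clause 8: 1 positive.
Total positive literal occurrences = 11.

11


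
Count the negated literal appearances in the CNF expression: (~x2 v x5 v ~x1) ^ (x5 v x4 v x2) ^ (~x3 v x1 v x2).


Scan each clause for negated literals.
Clause 1: 2 negative; Clause 2: 0 negative; Clause 3: 1 negative.
Total negative literal occurrences = 3.

3


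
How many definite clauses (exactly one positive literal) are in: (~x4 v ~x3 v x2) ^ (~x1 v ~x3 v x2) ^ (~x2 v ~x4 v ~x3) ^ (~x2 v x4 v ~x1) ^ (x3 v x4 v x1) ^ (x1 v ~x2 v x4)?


A definite clause has exactly one positive literal.
Clause 1: 1 positive -> definite
Clause 2: 1 positive -> definite
Clause 3: 0 positive -> not definite
Clause 4: 1 positive -> definite
Clause 5: 3 positive -> not definite
Clause 6: 2 positive -> not definite
Definite clause count = 3.

3


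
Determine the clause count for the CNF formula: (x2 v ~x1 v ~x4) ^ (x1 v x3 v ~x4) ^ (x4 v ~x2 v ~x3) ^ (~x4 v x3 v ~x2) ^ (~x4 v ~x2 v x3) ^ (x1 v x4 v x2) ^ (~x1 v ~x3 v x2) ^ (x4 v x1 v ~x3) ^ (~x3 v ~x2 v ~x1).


Each group enclosed in parentheses joined by ^ is one clause.
Counting the conjuncts: 9 clauses.

9


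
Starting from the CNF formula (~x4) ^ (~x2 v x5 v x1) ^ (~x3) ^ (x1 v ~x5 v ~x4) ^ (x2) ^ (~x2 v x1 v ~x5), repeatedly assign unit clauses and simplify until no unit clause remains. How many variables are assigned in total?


Unit propagation repeatedly assigns the literal in any unit clause, then simplifies.
Assignments in order: x4 = F, x3 = F, x2 = T.
No further unit clauses remain.
Total variables assigned = 3.

3


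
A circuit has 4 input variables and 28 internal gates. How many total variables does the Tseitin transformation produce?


The Tseitin transformation introduces one auxiliary variable per gate.
Total variables = inputs + gates = 4 + 28 = 32.

32


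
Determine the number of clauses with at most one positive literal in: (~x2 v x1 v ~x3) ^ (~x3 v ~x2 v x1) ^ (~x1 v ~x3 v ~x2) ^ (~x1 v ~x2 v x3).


A Horn clause has at most one positive literal.
Clause 1: 1 positive lit(s) -> Horn
Clause 2: 1 positive lit(s) -> Horn
Clause 3: 0 positive lit(s) -> Horn
Clause 4: 1 positive lit(s) -> Horn
Total Horn clauses = 4.

4


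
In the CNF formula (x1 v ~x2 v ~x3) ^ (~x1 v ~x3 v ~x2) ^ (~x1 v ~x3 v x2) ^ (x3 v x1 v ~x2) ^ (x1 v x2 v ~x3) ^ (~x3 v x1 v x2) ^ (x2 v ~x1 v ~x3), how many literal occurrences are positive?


Scan each clause for unnegated literals.
Clause 1: 1 positive; Clause 2: 0 positive; Clause 3: 1 positive; Clause 4: 2 positive; Clause 5: 2 positive; Clause 6: 2 positive; Clause 7: 1 positive.
Total positive literal occurrences = 9.

9


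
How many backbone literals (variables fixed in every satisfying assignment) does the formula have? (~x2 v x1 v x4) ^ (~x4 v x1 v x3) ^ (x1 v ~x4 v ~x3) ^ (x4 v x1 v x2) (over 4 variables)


Find all satisfying assignments: 8 model(s).
Check which variables have the same value in every model.
Fixed variables: x1=T.
Backbone size = 1.

1


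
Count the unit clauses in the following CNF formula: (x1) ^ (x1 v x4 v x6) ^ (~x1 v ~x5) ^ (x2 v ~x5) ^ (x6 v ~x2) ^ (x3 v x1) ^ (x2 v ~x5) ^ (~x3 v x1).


A unit clause contains exactly one literal.
Unit clauses found: (x1).
Count = 1.

1


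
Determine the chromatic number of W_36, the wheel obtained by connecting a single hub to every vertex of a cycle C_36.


W_36 consists of the cycle C_36 together with a hub vertex adjacent to every cycle vertex.
The cycle C_36 needs 2 colors (even cycle -> 2).
The hub is adjacent to every cycle vertex, so it must receive a new color distinct from all of them.
Chromatic number = 2 + 1 = 3.

3


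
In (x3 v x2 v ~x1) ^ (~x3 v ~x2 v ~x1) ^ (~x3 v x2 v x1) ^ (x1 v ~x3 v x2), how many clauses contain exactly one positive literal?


A definite clause has exactly one positive literal.
Clause 1: 2 positive -> not definite
Clause 2: 0 positive -> not definite
Clause 3: 2 positive -> not definite
Clause 4: 2 positive -> not definite
Definite clause count = 0.

0


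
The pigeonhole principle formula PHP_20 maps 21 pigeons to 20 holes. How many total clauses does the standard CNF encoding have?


The PHP encoding has two parts:
1) At-least-one-hole clauses: 21 (one per pigeon, each with 20 literals).
2) At-most-one-pigeon-per-hole clauses: 20 holes * C(21,2) = 20 * 210 = 4200.
Total clauses = 21 + 4200 = 4221.

4221


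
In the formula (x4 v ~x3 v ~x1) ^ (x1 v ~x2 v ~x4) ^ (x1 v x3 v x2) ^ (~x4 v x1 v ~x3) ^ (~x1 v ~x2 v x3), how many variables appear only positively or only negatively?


A pure literal appears in only one polarity across all clauses.
No pure literals found.
Count = 0.

0


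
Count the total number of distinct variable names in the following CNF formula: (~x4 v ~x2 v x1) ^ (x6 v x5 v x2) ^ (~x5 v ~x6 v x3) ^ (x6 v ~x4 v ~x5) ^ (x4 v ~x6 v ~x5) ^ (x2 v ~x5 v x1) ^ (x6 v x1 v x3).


Identify each distinct variable in the formula.
Variables found: x1, x2, x3, x4, x5, x6.
Total distinct variables = 6.

6


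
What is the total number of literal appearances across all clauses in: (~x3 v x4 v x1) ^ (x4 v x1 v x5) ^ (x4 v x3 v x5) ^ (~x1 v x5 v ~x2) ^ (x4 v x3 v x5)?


Clause lengths: 3, 3, 3, 3, 3.
Sum = 3 + 3 + 3 + 3 + 3 = 15.

15


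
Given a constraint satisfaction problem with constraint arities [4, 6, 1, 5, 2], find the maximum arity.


The arities are: 4, 6, 1, 5, 2.
Scan for the maximum value.
Maximum arity = 6.

6


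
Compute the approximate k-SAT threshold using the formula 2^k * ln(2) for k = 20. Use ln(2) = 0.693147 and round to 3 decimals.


Using the asymptotic formula: threshold ~ 2^k * ln(2).
2^20 = 1048576.
1048576 * 0.693147 = 726817.309.

726817.309


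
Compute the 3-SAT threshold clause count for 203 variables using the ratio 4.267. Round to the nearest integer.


The 3-SAT phase transition occurs at approximately 4.267 clauses per variable.
m = 4.267 * 203 = 866.201.
Rounded to nearest integer: 866.

866


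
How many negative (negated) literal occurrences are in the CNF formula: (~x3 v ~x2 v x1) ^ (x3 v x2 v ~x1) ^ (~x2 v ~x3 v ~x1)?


Scan each clause for negated literals.
Clause 1: 2 negative; Clause 2: 1 negative; Clause 3: 3 negative.
Total negative literal occurrences = 6.

6


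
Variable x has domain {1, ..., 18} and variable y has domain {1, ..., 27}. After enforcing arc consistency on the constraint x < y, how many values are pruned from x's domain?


For the constraint x < y, x needs a supporting value in y's domain.
x can be at most 26 (one less than y's maximum).
Valid x values from domain: 18 out of 18.
Pruned = 18 - 18 = 0.

0


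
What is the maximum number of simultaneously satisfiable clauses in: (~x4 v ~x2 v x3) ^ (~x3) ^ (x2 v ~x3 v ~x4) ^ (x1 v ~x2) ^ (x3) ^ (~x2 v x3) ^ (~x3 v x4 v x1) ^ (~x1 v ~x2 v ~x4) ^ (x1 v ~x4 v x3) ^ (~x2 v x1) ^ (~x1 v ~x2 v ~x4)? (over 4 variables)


Enumerate all 16 truth assignments.
For each, count how many of the 11 clauses are satisfied.
The formula is not fully satisfiable, so the maximum is below 11.
Maximum simultaneously satisfiable clauses = 10.

10


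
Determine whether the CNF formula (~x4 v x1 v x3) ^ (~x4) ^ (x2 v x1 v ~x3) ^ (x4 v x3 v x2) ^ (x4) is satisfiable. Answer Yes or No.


Check all 16 possible truth assignments.
Number of satisfying assignments found: 0.
The formula is unsatisfiable.

No


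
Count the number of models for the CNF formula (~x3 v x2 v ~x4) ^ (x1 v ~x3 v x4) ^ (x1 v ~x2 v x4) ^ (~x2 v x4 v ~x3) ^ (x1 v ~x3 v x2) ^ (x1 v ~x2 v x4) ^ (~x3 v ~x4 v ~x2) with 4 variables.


Enumerate all 16 truth assignments over 4 variables.
Test each against every clause.
Satisfying assignments found: 8.

8


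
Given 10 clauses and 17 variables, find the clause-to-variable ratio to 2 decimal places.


Clause-to-variable ratio = clauses / variables.
10 / 17 = 0.59.

0.59


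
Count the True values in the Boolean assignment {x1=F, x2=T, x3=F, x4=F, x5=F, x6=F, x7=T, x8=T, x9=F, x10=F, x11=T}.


The weight is the number of variables assigned True.
True variables: x2, x7, x8, x11.
Weight = 4.

4


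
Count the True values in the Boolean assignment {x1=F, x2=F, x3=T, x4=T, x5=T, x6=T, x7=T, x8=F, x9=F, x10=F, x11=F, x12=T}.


The weight is the number of variables assigned True.
True variables: x3, x4, x5, x6, x7, x12.
Weight = 6.

6


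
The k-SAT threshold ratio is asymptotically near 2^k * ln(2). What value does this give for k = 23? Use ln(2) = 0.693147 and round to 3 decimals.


Using the asymptotic formula: threshold ~ 2^k * ln(2).
2^23 = 8388608.
8388608 * 0.693147 = 5814538.469.

5814538.469


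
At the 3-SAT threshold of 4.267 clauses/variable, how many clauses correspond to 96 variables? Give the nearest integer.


The 3-SAT phase transition occurs at approximately 4.267 clauses per variable.
m = 4.267 * 96 = 409.632.
Rounded to nearest integer: 410.

410


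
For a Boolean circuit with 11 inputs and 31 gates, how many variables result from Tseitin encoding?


The Tseitin transformation introduces one auxiliary variable per gate.
Total variables = inputs + gates = 11 + 31 = 42.

42


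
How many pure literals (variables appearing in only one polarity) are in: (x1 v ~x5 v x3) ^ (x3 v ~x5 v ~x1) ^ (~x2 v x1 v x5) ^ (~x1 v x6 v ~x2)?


A pure literal appears in only one polarity across all clauses.
Pure literals: x2 (negative only), x3 (positive only), x6 (positive only).
Count = 3.

3


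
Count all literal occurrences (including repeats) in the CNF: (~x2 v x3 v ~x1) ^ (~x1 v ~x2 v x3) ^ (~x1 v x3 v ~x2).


Clause lengths: 3, 3, 3.
Sum = 3 + 3 + 3 = 9.

9


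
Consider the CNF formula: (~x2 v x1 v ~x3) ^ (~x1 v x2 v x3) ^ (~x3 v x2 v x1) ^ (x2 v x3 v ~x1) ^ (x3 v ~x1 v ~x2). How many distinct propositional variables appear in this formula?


Identify each distinct variable in the formula.
Variables found: x1, x2, x3.
Total distinct variables = 3.

3


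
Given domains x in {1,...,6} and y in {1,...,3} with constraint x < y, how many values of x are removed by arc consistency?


For the constraint x < y, x needs a supporting value in y's domain.
x can be at most 2 (one less than y's maximum).
Valid x values from domain: 2 out of 6.
Pruned = 6 - 2 = 4.

4


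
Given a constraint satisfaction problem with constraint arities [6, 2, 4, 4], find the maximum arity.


The arities are: 6, 2, 4, 4.
Scan for the maximum value.
Maximum arity = 6.

6


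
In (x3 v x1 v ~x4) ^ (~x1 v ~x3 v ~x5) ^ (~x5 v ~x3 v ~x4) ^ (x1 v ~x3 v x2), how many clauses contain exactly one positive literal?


A definite clause has exactly one positive literal.
Clause 1: 2 positive -> not definite
Clause 2: 0 positive -> not definite
Clause 3: 0 positive -> not definite
Clause 4: 2 positive -> not definite
Definite clause count = 0.

0


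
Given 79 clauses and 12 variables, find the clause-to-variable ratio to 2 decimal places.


Clause-to-variable ratio = clauses / variables.
79 / 12 = 6.58.

6.58


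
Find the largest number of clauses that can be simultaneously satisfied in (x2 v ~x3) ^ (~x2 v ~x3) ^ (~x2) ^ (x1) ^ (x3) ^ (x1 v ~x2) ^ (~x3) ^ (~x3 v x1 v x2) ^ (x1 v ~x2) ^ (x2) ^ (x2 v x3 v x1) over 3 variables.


Enumerate all 8 truth assignments.
For each, count how many of the 11 clauses are satisfied.
The formula is not fully satisfiable, so the maximum is below 11.
Maximum simultaneously satisfiable clauses = 9.

9


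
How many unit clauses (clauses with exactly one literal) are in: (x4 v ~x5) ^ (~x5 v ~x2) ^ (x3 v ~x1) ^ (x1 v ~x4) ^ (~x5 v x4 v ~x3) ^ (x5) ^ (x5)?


A unit clause contains exactly one literal.
Unit clauses found: (x5), (x5).
Count = 2.

2


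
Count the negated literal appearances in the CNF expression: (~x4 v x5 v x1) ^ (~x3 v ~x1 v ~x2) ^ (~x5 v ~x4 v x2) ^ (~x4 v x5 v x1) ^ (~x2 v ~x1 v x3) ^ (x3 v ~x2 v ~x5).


Scan each clause for negated literals.
Clause 1: 1 negative; Clause 2: 3 negative; Clause 3: 2 negative; Clause 4: 1 negative; Clause 5: 2 negative; Clause 6: 2 negative.
Total negative literal occurrences = 11.

11


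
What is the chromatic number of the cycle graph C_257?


An odd cycle cannot be 2-colored: alternating two colors around the cycle returns to the start with a conflict.
Since 257 is odd, three colors are required (and three suffice).
Chromatic number = 3.

3


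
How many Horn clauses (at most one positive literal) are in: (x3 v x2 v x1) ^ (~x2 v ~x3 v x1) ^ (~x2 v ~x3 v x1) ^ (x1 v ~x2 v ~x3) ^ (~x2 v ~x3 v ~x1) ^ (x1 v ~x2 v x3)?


A Horn clause has at most one positive literal.
Clause 1: 3 positive lit(s) -> not Horn
Clause 2: 1 positive lit(s) -> Horn
Clause 3: 1 positive lit(s) -> Horn
Clause 4: 1 positive lit(s) -> Horn
Clause 5: 0 positive lit(s) -> Horn
Clause 6: 2 positive lit(s) -> not Horn
Total Horn clauses = 4.

4


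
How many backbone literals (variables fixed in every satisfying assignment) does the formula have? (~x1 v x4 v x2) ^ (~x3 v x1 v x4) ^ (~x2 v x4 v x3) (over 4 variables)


Find all satisfying assignments: 10 model(s).
Check which variables have the same value in every model.
No variable is fixed across all models.
Backbone size = 0.

0


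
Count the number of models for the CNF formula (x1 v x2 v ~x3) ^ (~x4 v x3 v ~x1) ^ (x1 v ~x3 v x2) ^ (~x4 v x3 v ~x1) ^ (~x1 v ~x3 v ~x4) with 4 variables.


Enumerate all 16 truth assignments over 4 variables.
Test each against every clause.
Satisfying assignments found: 10.

10


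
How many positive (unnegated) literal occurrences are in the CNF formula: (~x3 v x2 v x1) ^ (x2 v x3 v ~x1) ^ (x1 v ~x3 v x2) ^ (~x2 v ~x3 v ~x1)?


Scan each clause for unnegated literals.
Clause 1: 2 positive; Clause 2: 2 positive; Clause 3: 2 positive; Clause 4: 0 positive.
Total positive literal occurrences = 6.

6


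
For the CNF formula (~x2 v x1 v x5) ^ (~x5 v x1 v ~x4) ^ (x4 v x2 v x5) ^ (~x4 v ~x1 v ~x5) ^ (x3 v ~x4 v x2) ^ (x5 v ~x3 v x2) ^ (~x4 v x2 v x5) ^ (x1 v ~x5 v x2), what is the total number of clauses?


Each group enclosed in parentheses joined by ^ is one clause.
Counting the conjuncts: 8 clauses.

8


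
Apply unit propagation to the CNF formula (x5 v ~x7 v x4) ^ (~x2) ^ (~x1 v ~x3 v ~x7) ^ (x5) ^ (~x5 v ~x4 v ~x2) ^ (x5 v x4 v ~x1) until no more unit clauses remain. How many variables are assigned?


Unit propagation repeatedly assigns the literal in any unit clause, then simplifies.
Assignments in order: x2 = F, x5 = T.
No further unit clauses remain.
Total variables assigned = 2.

2


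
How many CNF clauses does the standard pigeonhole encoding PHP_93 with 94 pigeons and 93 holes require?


The PHP encoding has two parts:
1) At-least-one-hole clauses: 94 (one per pigeon, each with 93 literals).
2) At-most-one-pigeon-per-hole clauses: 93 holes * C(94,2) = 93 * 4371 = 406503.
Total clauses = 94 + 406503 = 406597.

406597


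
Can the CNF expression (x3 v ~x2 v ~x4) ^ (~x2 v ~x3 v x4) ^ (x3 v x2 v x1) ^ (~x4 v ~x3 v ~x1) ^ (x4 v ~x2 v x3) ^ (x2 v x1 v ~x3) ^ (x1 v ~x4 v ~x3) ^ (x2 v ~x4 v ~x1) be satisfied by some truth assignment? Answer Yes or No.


Check all 16 possible truth assignments.
Number of satisfying assignments found: 2.
The formula is satisfiable.

Yes


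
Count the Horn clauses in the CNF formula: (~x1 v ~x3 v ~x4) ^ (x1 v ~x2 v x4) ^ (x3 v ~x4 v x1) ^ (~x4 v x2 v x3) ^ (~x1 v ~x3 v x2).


A Horn clause has at most one positive literal.
Clause 1: 0 positive lit(s) -> Horn
Clause 2: 2 positive lit(s) -> not Horn
Clause 3: 2 positive lit(s) -> not Horn
Clause 4: 2 positive lit(s) -> not Horn
Clause 5: 1 positive lit(s) -> Horn
Total Horn clauses = 2.

2


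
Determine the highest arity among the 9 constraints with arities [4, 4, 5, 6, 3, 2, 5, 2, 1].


The arities are: 4, 4, 5, 6, 3, 2, 5, 2, 1.
Scan for the maximum value.
Maximum arity = 6.

6


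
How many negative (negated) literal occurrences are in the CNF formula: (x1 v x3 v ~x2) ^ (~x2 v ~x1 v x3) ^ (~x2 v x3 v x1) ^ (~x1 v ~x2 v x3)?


Scan each clause for negated literals.
Clause 1: 1 negative; Clause 2: 2 negative; Clause 3: 1 negative; Clause 4: 2 negative.
Total negative literal occurrences = 6.

6


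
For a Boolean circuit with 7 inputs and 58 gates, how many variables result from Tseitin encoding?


The Tseitin transformation introduces one auxiliary variable per gate.
Total variables = inputs + gates = 7 + 58 = 65.

65


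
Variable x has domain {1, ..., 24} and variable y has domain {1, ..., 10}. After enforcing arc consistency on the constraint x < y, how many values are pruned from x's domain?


For the constraint x < y, x needs a supporting value in y's domain.
x can be at most 9 (one less than y's maximum).
Valid x values from domain: 9 out of 24.
Pruned = 24 - 9 = 15.

15


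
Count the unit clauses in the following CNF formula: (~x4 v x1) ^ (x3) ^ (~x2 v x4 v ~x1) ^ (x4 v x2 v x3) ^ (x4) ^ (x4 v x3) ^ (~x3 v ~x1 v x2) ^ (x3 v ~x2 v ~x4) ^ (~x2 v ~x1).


A unit clause contains exactly one literal.
Unit clauses found: (x3), (x4).
Count = 2.

2


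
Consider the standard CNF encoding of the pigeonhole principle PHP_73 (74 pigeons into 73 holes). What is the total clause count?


The PHP encoding has two parts:
1) At-least-one-hole clauses: 74 (one per pigeon, each with 73 literals).
2) At-most-one-pigeon-per-hole clauses: 73 holes * C(74,2) = 73 * 2701 = 197173.
Total clauses = 74 + 197173 = 197247.

197247


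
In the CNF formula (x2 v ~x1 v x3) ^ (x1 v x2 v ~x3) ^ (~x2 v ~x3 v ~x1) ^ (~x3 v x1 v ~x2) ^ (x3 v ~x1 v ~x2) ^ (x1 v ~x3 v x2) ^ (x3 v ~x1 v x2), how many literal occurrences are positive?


Scan each clause for unnegated literals.
Clause 1: 2 positive; Clause 2: 2 positive; Clause 3: 0 positive; Clause 4: 1 positive; Clause 5: 1 positive; Clause 6: 2 positive; Clause 7: 2 positive.
Total positive literal occurrences = 10.

10
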